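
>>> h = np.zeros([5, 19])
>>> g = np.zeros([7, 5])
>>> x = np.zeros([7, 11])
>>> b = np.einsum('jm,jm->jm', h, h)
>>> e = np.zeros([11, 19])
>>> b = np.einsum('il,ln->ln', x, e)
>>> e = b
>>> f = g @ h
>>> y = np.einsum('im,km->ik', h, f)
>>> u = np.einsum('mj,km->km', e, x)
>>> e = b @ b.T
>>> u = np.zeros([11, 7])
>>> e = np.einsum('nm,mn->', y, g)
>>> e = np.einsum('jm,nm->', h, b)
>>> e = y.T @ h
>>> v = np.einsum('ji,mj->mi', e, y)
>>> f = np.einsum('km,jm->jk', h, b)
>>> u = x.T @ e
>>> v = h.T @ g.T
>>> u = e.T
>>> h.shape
(5, 19)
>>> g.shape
(7, 5)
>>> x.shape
(7, 11)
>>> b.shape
(11, 19)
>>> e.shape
(7, 19)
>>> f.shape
(11, 5)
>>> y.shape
(5, 7)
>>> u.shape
(19, 7)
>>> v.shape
(19, 7)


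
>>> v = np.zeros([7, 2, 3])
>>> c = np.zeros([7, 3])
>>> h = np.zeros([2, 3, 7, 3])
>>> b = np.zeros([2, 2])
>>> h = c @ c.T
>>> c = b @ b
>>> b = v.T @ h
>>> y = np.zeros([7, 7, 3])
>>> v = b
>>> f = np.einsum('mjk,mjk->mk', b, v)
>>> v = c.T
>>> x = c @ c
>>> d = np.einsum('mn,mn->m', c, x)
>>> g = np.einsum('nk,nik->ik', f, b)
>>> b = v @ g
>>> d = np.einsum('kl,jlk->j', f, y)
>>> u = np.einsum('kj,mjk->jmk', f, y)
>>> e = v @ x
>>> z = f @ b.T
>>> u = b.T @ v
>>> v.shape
(2, 2)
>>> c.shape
(2, 2)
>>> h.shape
(7, 7)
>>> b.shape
(2, 7)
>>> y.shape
(7, 7, 3)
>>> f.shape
(3, 7)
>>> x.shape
(2, 2)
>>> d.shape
(7,)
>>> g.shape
(2, 7)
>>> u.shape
(7, 2)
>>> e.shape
(2, 2)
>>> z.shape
(3, 2)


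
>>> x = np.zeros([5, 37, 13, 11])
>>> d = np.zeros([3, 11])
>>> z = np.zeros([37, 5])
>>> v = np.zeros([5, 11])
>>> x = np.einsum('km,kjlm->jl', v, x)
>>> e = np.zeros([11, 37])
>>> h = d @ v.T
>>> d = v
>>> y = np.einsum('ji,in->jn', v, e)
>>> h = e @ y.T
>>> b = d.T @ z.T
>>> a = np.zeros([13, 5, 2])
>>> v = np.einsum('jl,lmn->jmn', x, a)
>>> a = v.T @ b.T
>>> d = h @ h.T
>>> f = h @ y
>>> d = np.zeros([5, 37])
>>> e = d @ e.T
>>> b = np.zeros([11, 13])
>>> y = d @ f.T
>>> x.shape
(37, 13)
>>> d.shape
(5, 37)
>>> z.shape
(37, 5)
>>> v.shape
(37, 5, 2)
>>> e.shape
(5, 11)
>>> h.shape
(11, 5)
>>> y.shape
(5, 11)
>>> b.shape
(11, 13)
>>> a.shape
(2, 5, 11)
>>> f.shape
(11, 37)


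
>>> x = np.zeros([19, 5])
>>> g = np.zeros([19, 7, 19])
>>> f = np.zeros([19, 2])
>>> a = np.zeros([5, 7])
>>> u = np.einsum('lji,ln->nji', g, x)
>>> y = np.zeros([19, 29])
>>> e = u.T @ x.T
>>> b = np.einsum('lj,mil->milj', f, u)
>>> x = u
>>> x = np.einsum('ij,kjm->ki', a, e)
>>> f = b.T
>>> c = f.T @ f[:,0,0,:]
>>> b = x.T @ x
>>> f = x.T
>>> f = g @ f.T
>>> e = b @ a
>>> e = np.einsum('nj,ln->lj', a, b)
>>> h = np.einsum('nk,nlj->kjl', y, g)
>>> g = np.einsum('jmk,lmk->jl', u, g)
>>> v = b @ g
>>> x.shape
(19, 5)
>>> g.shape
(5, 19)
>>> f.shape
(19, 7, 5)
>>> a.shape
(5, 7)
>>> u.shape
(5, 7, 19)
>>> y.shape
(19, 29)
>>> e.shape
(5, 7)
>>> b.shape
(5, 5)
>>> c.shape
(5, 7, 19, 5)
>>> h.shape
(29, 19, 7)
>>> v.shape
(5, 19)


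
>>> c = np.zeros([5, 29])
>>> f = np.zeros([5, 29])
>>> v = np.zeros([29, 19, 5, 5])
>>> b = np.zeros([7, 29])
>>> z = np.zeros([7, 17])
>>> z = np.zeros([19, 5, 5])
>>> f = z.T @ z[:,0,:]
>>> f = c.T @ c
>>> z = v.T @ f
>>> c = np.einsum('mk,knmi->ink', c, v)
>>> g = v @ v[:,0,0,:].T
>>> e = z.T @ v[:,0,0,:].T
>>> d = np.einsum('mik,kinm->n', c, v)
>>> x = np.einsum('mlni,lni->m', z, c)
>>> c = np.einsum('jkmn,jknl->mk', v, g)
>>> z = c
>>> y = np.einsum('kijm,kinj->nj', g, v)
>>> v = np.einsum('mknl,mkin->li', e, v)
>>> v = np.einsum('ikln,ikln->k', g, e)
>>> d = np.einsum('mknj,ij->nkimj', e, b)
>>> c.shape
(5, 19)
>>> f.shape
(29, 29)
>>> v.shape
(19,)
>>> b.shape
(7, 29)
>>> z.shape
(5, 19)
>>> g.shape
(29, 19, 5, 29)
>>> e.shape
(29, 19, 5, 29)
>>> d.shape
(5, 19, 7, 29, 29)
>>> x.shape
(5,)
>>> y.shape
(5, 5)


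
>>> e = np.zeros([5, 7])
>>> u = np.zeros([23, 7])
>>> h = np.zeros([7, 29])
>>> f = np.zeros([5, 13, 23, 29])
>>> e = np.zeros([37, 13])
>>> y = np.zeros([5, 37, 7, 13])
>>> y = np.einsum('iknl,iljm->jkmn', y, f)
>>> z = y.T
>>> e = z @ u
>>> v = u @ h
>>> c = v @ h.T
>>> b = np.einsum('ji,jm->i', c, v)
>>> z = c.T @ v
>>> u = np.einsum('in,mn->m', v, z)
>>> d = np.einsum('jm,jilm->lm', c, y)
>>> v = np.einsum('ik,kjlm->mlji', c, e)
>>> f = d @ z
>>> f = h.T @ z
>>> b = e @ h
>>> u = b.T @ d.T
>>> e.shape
(7, 29, 37, 7)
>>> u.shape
(29, 37, 29, 29)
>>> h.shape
(7, 29)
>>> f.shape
(29, 29)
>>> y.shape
(23, 37, 29, 7)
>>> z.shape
(7, 29)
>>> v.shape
(7, 37, 29, 23)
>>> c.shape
(23, 7)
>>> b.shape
(7, 29, 37, 29)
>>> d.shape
(29, 7)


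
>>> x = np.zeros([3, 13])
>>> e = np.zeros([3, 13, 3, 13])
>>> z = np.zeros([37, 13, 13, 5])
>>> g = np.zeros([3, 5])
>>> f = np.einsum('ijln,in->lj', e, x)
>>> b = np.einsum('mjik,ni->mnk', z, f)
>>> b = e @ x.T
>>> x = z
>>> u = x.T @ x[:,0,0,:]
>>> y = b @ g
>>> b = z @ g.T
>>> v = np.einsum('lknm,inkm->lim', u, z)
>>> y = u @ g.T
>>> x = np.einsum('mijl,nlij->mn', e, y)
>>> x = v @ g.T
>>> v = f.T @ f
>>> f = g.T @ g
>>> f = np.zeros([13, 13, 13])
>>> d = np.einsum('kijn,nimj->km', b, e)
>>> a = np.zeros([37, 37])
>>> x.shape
(5, 37, 3)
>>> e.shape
(3, 13, 3, 13)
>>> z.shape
(37, 13, 13, 5)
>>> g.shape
(3, 5)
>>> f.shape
(13, 13, 13)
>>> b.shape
(37, 13, 13, 3)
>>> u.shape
(5, 13, 13, 5)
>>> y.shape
(5, 13, 13, 3)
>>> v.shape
(13, 13)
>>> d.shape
(37, 3)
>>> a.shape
(37, 37)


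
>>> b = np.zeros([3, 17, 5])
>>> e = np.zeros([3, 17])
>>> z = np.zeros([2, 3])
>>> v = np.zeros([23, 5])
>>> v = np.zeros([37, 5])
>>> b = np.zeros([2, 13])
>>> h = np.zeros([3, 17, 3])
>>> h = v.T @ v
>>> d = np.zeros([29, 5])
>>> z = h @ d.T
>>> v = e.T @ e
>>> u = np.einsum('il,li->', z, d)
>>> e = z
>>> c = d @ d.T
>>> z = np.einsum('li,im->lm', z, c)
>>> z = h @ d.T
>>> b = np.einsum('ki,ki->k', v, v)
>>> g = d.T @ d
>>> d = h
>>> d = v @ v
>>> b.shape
(17,)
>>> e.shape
(5, 29)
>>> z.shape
(5, 29)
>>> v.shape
(17, 17)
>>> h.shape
(5, 5)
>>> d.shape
(17, 17)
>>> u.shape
()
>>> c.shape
(29, 29)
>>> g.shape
(5, 5)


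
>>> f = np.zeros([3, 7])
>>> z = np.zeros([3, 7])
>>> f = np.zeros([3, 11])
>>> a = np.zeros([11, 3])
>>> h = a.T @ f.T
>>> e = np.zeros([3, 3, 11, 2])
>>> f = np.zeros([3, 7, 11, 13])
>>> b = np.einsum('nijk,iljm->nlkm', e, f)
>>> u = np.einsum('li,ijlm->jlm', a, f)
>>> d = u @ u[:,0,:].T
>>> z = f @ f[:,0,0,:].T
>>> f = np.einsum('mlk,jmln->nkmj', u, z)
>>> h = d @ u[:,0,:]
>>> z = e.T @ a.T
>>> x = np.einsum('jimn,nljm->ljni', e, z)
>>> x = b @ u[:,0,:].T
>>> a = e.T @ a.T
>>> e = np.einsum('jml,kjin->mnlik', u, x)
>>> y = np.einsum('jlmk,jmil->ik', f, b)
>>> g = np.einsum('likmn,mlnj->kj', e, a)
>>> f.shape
(3, 13, 7, 3)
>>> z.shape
(2, 11, 3, 11)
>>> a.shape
(2, 11, 3, 11)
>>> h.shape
(7, 11, 13)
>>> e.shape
(11, 7, 13, 2, 3)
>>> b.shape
(3, 7, 2, 13)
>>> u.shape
(7, 11, 13)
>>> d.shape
(7, 11, 7)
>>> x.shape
(3, 7, 2, 7)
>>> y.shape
(2, 3)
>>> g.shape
(13, 11)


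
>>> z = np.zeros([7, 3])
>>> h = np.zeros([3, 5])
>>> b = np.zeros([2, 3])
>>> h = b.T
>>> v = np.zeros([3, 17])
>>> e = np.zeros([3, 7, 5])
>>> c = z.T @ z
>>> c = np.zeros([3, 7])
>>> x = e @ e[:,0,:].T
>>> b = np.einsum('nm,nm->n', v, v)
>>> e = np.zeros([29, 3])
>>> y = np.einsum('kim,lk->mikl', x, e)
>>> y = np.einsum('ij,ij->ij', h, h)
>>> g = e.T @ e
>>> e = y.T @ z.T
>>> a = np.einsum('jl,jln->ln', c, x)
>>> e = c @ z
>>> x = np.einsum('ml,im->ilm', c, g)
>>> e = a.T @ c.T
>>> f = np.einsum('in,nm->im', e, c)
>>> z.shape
(7, 3)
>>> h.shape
(3, 2)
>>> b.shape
(3,)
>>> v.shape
(3, 17)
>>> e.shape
(3, 3)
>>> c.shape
(3, 7)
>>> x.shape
(3, 7, 3)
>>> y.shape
(3, 2)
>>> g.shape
(3, 3)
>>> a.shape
(7, 3)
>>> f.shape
(3, 7)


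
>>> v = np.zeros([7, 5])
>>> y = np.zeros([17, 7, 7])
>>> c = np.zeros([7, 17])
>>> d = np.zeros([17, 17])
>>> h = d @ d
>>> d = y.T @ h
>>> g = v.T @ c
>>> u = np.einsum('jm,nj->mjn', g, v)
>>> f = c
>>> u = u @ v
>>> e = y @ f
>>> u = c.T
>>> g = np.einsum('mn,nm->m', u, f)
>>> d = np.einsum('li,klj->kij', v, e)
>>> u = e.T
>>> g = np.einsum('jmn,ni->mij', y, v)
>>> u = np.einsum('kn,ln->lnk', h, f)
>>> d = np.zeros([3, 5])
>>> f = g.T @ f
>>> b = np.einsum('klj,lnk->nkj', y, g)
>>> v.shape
(7, 5)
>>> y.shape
(17, 7, 7)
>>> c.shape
(7, 17)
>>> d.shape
(3, 5)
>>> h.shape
(17, 17)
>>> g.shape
(7, 5, 17)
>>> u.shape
(7, 17, 17)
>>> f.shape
(17, 5, 17)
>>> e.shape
(17, 7, 17)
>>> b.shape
(5, 17, 7)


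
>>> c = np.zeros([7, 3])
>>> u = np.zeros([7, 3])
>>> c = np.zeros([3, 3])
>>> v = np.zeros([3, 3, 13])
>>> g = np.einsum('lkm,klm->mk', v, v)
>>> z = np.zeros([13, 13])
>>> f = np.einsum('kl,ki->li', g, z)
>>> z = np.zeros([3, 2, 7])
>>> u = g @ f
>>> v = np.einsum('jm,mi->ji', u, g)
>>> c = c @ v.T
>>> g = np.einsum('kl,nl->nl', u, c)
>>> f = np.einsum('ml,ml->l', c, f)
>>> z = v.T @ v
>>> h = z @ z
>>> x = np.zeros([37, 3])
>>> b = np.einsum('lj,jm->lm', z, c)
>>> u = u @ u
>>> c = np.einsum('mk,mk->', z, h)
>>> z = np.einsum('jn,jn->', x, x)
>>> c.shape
()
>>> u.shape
(13, 13)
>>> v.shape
(13, 3)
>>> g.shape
(3, 13)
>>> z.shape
()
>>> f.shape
(13,)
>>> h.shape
(3, 3)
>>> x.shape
(37, 3)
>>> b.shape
(3, 13)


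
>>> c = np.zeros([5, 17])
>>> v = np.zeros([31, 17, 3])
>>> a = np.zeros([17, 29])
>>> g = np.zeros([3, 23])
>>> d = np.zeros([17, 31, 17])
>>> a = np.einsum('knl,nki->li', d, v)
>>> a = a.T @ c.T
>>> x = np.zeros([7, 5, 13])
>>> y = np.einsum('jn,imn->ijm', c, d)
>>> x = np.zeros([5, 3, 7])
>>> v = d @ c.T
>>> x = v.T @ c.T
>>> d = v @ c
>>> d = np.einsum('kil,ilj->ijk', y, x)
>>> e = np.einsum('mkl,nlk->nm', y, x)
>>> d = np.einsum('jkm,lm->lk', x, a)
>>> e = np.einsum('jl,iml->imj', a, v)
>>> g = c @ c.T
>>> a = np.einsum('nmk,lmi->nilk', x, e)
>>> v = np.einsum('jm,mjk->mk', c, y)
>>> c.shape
(5, 17)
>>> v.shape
(17, 31)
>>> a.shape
(5, 3, 17, 5)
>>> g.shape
(5, 5)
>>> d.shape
(3, 31)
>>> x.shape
(5, 31, 5)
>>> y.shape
(17, 5, 31)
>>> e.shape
(17, 31, 3)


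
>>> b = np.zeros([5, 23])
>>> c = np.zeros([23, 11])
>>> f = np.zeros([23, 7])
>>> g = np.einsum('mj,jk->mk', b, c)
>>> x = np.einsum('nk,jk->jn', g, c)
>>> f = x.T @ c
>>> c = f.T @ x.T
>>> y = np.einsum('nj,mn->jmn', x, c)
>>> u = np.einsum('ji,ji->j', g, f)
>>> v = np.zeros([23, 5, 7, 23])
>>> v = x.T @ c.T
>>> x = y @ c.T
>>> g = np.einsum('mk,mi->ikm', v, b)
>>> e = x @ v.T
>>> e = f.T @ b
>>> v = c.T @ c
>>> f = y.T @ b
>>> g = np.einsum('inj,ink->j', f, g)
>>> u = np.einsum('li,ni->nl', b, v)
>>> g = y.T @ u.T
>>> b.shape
(5, 23)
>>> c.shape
(11, 23)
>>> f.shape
(23, 11, 23)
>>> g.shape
(23, 11, 23)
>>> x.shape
(5, 11, 11)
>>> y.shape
(5, 11, 23)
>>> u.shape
(23, 5)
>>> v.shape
(23, 23)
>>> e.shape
(11, 23)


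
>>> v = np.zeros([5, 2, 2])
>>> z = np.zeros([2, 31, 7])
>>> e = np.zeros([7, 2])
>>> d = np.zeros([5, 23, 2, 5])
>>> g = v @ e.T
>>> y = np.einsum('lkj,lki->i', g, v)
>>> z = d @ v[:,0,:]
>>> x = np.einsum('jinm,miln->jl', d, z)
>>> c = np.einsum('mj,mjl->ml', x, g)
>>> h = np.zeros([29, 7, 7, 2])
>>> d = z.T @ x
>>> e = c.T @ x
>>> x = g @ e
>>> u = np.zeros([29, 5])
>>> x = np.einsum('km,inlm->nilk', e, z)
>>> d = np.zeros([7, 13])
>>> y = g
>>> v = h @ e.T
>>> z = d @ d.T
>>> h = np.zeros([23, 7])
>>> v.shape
(29, 7, 7, 7)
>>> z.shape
(7, 7)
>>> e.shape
(7, 2)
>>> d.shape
(7, 13)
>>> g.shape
(5, 2, 7)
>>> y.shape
(5, 2, 7)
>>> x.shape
(23, 5, 2, 7)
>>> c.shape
(5, 7)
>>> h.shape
(23, 7)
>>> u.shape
(29, 5)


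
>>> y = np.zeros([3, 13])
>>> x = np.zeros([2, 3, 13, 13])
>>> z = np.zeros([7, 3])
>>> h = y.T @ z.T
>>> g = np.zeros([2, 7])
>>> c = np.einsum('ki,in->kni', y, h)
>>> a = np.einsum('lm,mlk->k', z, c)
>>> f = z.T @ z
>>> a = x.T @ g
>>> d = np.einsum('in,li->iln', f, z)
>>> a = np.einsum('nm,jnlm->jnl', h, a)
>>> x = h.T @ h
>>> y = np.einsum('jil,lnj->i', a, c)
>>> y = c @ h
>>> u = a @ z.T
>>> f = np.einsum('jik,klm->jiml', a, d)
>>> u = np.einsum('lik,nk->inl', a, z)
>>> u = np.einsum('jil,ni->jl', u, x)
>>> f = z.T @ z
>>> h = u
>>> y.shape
(3, 7, 7)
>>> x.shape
(7, 7)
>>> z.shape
(7, 3)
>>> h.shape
(13, 13)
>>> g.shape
(2, 7)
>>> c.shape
(3, 7, 13)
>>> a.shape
(13, 13, 3)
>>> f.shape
(3, 3)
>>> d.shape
(3, 7, 3)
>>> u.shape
(13, 13)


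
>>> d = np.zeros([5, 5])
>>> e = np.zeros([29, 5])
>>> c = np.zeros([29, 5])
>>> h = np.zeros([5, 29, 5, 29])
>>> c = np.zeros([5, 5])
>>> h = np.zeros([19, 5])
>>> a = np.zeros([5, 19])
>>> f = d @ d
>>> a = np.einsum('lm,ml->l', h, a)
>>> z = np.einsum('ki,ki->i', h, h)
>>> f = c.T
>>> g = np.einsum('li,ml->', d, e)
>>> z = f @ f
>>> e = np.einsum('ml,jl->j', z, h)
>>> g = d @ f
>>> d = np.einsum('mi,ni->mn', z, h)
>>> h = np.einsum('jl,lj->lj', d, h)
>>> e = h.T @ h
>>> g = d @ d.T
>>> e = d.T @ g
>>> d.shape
(5, 19)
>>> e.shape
(19, 5)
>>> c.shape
(5, 5)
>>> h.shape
(19, 5)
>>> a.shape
(19,)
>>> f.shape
(5, 5)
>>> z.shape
(5, 5)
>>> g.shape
(5, 5)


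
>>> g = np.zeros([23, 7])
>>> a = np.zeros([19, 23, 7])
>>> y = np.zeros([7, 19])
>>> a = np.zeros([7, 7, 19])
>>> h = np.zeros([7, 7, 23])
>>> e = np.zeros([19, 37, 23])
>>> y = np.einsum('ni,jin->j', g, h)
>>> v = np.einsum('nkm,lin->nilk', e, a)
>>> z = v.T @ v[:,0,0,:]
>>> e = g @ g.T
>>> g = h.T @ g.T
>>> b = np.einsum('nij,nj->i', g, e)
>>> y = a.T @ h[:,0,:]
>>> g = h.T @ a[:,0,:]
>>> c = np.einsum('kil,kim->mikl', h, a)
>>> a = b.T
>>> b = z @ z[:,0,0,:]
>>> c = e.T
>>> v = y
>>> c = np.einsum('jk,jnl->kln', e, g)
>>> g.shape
(23, 7, 19)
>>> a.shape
(7,)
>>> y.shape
(19, 7, 23)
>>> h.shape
(7, 7, 23)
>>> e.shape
(23, 23)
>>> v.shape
(19, 7, 23)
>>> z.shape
(37, 7, 7, 37)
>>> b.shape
(37, 7, 7, 37)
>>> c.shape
(23, 19, 7)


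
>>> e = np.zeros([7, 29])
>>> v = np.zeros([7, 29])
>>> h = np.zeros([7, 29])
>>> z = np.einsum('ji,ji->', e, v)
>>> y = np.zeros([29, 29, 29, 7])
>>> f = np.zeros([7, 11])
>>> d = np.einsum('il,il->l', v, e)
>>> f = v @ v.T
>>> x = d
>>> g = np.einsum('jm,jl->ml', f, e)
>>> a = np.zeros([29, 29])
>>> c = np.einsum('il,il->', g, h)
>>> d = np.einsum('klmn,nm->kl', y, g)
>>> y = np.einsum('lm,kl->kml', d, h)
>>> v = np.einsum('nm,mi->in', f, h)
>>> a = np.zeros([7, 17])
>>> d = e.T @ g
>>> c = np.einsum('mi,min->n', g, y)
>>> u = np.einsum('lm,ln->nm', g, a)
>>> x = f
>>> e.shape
(7, 29)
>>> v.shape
(29, 7)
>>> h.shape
(7, 29)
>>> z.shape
()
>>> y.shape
(7, 29, 29)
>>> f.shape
(7, 7)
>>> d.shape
(29, 29)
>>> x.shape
(7, 7)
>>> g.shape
(7, 29)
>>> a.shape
(7, 17)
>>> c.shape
(29,)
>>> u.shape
(17, 29)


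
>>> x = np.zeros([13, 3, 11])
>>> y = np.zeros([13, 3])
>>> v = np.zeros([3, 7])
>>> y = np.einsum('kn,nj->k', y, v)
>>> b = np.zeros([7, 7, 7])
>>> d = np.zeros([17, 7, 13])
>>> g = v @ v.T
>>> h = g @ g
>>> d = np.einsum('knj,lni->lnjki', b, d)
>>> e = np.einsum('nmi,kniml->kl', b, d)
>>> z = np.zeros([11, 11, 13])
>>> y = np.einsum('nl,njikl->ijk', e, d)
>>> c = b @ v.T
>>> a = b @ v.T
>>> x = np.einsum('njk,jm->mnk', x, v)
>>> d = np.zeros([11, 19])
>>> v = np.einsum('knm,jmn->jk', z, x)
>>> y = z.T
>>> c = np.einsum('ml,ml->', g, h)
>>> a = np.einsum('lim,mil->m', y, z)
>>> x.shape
(7, 13, 11)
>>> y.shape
(13, 11, 11)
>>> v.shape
(7, 11)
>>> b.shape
(7, 7, 7)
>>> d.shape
(11, 19)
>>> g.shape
(3, 3)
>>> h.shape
(3, 3)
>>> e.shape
(17, 13)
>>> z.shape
(11, 11, 13)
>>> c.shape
()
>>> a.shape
(11,)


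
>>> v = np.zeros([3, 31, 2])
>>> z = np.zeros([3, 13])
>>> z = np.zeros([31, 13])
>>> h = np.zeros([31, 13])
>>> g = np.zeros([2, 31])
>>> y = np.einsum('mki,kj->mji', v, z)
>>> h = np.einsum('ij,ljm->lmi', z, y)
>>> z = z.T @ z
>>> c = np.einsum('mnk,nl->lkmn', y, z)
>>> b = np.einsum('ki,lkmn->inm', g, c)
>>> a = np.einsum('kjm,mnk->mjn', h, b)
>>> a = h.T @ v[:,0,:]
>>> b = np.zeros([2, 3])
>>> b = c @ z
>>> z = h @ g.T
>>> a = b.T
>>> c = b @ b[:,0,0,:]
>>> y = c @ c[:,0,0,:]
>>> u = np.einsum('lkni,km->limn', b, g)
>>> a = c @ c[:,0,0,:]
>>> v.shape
(3, 31, 2)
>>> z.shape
(3, 2, 2)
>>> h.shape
(3, 2, 31)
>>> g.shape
(2, 31)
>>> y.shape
(13, 2, 3, 13)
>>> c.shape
(13, 2, 3, 13)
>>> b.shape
(13, 2, 3, 13)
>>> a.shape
(13, 2, 3, 13)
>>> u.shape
(13, 13, 31, 3)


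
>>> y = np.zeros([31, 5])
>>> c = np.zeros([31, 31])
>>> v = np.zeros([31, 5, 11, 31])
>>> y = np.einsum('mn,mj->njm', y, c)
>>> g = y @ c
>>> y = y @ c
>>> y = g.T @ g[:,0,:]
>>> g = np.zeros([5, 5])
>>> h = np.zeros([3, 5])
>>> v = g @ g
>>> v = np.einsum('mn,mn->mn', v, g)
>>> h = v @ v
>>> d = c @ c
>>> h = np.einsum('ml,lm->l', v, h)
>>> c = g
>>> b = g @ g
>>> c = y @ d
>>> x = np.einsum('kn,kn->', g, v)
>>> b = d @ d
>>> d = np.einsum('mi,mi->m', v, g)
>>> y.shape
(31, 31, 31)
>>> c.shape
(31, 31, 31)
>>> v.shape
(5, 5)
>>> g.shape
(5, 5)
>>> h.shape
(5,)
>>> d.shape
(5,)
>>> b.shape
(31, 31)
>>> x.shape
()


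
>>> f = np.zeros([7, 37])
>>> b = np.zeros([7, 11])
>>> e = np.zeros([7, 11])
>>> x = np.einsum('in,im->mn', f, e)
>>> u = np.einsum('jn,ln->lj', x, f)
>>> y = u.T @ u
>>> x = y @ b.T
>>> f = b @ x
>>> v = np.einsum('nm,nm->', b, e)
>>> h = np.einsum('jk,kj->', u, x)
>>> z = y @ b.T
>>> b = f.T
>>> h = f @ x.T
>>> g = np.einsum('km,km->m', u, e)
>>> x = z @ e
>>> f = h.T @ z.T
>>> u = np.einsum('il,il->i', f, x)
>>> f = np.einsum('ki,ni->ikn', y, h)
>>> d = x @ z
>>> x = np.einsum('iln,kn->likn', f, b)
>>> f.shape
(11, 11, 7)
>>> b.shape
(7, 7)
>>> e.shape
(7, 11)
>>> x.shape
(11, 11, 7, 7)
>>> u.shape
(11,)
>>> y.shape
(11, 11)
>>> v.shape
()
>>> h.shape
(7, 11)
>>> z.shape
(11, 7)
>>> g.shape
(11,)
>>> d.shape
(11, 7)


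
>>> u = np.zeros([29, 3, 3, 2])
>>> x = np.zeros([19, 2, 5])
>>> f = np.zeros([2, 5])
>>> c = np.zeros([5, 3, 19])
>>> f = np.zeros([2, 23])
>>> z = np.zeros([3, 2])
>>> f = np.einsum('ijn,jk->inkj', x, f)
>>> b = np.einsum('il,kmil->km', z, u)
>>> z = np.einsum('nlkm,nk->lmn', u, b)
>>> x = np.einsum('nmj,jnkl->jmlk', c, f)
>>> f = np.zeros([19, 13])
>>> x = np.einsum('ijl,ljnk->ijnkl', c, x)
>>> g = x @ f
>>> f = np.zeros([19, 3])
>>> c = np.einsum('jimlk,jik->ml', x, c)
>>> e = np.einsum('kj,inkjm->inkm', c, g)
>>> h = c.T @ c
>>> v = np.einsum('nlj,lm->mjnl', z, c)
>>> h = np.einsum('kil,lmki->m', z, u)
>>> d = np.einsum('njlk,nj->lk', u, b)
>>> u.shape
(29, 3, 3, 2)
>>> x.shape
(5, 3, 2, 23, 19)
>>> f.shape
(19, 3)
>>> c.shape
(2, 23)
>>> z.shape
(3, 2, 29)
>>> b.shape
(29, 3)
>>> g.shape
(5, 3, 2, 23, 13)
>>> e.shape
(5, 3, 2, 13)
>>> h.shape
(3,)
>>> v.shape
(23, 29, 3, 2)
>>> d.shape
(3, 2)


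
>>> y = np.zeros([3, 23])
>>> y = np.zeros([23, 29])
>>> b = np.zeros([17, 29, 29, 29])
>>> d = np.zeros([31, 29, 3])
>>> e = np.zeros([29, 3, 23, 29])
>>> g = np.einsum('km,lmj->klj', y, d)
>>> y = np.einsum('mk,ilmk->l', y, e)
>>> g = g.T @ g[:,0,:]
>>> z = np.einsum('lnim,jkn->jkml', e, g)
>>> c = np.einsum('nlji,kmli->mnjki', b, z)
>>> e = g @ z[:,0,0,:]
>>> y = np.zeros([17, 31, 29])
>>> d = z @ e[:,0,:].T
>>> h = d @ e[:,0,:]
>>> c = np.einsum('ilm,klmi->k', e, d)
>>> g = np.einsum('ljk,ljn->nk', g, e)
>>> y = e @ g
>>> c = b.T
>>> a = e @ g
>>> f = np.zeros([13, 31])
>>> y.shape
(3, 31, 3)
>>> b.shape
(17, 29, 29, 29)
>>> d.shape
(3, 31, 29, 3)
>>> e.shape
(3, 31, 29)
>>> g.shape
(29, 3)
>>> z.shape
(3, 31, 29, 29)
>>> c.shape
(29, 29, 29, 17)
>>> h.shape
(3, 31, 29, 29)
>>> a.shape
(3, 31, 3)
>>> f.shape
(13, 31)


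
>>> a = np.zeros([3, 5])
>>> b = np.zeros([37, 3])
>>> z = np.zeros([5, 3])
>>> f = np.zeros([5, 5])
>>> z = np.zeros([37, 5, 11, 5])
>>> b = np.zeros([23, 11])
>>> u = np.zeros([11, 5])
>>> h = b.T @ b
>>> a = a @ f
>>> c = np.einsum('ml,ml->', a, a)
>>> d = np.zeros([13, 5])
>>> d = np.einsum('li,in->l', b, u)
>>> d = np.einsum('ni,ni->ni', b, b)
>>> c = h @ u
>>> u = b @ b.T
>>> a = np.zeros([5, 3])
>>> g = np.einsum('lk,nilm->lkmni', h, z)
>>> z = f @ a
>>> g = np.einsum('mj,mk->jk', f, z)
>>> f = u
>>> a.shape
(5, 3)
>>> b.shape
(23, 11)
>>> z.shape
(5, 3)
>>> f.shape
(23, 23)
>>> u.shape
(23, 23)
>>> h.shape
(11, 11)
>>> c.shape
(11, 5)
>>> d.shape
(23, 11)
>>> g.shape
(5, 3)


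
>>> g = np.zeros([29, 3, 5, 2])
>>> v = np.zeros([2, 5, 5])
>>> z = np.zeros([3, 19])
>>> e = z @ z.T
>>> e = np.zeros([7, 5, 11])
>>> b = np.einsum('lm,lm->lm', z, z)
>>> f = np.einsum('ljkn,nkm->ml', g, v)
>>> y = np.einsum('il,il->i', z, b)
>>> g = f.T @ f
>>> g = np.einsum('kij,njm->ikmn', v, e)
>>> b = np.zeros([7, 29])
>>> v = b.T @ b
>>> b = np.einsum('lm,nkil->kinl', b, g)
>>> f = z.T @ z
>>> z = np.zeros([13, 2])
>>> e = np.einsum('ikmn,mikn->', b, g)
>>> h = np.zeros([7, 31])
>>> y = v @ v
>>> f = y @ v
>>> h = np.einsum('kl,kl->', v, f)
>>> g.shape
(5, 2, 11, 7)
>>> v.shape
(29, 29)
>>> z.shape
(13, 2)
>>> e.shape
()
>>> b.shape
(2, 11, 5, 7)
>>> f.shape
(29, 29)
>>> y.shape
(29, 29)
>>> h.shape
()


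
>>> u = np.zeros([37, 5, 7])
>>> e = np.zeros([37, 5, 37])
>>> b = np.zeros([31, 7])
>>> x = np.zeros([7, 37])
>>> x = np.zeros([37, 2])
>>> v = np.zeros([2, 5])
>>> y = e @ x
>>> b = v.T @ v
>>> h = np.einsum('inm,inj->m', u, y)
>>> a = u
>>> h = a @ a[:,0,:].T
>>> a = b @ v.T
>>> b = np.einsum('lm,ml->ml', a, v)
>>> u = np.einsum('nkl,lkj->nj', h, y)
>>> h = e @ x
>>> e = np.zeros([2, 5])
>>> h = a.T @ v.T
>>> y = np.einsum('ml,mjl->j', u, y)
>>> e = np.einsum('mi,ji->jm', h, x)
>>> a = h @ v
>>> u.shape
(37, 2)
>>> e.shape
(37, 2)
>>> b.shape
(2, 5)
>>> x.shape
(37, 2)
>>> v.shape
(2, 5)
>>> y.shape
(5,)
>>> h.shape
(2, 2)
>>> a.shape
(2, 5)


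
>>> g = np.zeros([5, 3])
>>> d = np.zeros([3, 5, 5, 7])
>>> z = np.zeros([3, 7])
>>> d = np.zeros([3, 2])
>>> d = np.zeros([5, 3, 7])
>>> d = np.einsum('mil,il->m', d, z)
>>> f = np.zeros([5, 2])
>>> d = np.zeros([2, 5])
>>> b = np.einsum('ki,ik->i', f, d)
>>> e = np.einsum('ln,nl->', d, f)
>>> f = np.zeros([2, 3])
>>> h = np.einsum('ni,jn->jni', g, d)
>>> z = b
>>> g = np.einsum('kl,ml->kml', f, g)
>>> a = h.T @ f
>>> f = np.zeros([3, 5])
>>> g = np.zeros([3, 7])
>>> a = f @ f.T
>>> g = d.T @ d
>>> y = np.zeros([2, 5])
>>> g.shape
(5, 5)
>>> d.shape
(2, 5)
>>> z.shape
(2,)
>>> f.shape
(3, 5)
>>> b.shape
(2,)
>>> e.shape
()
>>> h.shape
(2, 5, 3)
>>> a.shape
(3, 3)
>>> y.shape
(2, 5)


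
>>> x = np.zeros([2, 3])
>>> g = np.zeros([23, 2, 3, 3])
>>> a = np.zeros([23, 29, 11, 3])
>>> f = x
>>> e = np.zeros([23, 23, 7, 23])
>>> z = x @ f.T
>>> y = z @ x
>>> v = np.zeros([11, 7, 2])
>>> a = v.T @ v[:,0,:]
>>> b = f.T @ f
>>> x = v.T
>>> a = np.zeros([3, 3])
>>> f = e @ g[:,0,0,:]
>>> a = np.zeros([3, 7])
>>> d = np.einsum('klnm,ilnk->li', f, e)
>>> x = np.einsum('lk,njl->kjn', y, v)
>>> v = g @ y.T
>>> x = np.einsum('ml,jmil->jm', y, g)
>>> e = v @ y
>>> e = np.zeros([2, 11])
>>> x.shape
(23, 2)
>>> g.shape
(23, 2, 3, 3)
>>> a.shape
(3, 7)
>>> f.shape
(23, 23, 7, 3)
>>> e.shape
(2, 11)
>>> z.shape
(2, 2)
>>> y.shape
(2, 3)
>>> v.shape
(23, 2, 3, 2)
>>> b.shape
(3, 3)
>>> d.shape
(23, 23)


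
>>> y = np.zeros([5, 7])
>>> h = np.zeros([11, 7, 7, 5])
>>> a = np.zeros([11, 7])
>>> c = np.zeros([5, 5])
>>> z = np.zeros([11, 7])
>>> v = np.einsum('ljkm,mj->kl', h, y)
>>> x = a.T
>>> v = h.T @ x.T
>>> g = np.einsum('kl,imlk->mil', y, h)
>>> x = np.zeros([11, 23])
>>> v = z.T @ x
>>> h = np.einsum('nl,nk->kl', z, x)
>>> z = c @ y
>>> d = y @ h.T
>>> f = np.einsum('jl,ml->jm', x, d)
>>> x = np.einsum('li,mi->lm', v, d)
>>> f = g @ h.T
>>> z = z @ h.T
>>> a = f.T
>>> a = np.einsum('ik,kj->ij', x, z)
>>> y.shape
(5, 7)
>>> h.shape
(23, 7)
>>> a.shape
(7, 23)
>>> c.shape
(5, 5)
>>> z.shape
(5, 23)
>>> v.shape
(7, 23)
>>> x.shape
(7, 5)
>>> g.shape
(7, 11, 7)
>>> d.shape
(5, 23)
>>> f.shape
(7, 11, 23)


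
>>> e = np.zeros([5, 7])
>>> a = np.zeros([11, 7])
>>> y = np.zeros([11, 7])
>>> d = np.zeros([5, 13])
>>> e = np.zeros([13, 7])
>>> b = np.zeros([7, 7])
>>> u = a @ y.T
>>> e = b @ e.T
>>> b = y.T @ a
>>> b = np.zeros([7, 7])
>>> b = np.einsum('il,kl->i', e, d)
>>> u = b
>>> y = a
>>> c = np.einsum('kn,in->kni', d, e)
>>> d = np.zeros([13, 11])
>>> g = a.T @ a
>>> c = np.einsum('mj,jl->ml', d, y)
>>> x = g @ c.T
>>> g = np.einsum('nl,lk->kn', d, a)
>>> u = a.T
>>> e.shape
(7, 13)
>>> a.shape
(11, 7)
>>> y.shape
(11, 7)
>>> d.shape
(13, 11)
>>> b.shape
(7,)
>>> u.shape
(7, 11)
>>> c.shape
(13, 7)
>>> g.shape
(7, 13)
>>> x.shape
(7, 13)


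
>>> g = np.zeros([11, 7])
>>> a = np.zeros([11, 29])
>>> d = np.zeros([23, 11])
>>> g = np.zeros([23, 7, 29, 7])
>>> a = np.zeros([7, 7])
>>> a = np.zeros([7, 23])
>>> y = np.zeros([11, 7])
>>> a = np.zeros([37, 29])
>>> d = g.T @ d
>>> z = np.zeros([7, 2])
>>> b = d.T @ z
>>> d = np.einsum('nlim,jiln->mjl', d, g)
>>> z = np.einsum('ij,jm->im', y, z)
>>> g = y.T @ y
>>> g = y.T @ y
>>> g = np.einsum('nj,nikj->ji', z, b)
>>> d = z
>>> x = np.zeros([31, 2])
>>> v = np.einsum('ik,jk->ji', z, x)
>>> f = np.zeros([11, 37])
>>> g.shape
(2, 7)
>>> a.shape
(37, 29)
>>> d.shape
(11, 2)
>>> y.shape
(11, 7)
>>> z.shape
(11, 2)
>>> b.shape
(11, 7, 29, 2)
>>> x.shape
(31, 2)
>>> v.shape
(31, 11)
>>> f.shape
(11, 37)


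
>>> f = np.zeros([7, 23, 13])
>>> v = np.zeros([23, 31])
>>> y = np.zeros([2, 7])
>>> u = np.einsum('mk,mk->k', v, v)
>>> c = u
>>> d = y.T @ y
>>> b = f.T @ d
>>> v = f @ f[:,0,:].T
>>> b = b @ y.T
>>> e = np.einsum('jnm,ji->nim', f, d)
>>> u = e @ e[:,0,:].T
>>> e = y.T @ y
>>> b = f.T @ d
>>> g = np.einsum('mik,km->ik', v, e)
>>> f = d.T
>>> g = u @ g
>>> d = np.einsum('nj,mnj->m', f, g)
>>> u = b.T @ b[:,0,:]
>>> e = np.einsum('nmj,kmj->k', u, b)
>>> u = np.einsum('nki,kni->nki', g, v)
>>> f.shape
(7, 7)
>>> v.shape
(7, 23, 7)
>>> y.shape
(2, 7)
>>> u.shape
(23, 7, 7)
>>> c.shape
(31,)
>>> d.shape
(23,)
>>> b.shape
(13, 23, 7)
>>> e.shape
(13,)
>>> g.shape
(23, 7, 7)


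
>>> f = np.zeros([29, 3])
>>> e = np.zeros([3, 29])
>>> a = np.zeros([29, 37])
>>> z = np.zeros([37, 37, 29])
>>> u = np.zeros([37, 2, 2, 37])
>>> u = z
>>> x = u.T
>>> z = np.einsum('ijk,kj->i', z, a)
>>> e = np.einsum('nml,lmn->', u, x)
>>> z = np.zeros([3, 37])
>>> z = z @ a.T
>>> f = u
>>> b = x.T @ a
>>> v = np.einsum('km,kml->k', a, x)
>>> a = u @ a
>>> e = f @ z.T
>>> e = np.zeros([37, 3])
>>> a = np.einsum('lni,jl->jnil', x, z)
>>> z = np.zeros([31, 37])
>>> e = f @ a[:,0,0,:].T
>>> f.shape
(37, 37, 29)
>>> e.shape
(37, 37, 3)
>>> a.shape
(3, 37, 37, 29)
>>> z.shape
(31, 37)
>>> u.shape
(37, 37, 29)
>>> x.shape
(29, 37, 37)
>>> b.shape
(37, 37, 37)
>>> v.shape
(29,)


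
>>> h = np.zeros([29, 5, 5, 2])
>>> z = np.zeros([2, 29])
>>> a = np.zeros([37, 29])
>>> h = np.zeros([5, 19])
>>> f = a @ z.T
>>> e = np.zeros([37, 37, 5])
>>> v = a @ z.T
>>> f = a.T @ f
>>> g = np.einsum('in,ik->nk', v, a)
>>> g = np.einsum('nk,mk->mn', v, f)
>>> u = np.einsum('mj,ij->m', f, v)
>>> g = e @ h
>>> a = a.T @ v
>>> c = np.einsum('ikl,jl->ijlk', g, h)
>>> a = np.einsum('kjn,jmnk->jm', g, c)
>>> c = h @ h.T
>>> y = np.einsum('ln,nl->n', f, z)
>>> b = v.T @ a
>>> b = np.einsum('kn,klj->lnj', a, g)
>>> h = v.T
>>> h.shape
(2, 37)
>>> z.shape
(2, 29)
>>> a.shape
(37, 5)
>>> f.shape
(29, 2)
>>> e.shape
(37, 37, 5)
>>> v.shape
(37, 2)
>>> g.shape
(37, 37, 19)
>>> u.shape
(29,)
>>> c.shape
(5, 5)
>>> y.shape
(2,)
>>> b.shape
(37, 5, 19)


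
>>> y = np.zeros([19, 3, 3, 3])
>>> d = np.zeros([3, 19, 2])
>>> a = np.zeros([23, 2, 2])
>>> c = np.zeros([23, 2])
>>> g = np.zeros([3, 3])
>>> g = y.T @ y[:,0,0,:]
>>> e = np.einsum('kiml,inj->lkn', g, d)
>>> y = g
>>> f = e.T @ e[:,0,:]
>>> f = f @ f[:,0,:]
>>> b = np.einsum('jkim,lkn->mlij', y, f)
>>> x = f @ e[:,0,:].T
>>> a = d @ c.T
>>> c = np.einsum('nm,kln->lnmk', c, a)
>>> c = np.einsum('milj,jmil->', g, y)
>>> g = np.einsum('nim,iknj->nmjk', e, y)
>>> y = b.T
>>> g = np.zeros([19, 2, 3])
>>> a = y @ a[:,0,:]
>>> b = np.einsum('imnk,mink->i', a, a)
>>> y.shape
(3, 3, 19, 3)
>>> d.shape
(3, 19, 2)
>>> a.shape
(3, 3, 19, 23)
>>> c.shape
()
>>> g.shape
(19, 2, 3)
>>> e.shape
(3, 3, 19)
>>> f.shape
(19, 3, 19)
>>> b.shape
(3,)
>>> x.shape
(19, 3, 3)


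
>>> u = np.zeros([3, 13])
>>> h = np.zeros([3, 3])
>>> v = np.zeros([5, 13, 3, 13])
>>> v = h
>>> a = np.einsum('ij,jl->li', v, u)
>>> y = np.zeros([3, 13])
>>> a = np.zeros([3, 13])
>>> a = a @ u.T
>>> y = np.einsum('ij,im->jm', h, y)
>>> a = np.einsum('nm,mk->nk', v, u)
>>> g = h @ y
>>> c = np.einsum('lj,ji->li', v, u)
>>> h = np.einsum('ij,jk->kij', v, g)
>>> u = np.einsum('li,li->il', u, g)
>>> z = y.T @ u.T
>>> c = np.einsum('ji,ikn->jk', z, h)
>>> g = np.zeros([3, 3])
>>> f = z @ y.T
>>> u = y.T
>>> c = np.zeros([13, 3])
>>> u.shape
(13, 3)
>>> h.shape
(13, 3, 3)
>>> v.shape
(3, 3)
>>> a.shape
(3, 13)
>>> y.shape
(3, 13)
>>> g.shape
(3, 3)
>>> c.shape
(13, 3)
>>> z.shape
(13, 13)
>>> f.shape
(13, 3)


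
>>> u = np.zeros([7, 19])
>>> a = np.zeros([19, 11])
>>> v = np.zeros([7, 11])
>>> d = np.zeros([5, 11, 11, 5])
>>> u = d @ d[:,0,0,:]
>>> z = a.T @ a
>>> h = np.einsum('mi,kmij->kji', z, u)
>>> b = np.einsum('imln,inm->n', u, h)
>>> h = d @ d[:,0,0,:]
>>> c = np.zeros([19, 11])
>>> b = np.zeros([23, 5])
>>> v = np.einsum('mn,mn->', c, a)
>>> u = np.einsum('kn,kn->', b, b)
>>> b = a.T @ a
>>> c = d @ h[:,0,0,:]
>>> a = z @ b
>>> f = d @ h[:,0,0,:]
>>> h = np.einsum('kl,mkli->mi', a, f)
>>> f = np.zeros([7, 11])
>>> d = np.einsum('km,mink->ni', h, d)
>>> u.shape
()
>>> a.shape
(11, 11)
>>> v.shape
()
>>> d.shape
(11, 11)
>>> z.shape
(11, 11)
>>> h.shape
(5, 5)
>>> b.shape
(11, 11)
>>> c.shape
(5, 11, 11, 5)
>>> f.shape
(7, 11)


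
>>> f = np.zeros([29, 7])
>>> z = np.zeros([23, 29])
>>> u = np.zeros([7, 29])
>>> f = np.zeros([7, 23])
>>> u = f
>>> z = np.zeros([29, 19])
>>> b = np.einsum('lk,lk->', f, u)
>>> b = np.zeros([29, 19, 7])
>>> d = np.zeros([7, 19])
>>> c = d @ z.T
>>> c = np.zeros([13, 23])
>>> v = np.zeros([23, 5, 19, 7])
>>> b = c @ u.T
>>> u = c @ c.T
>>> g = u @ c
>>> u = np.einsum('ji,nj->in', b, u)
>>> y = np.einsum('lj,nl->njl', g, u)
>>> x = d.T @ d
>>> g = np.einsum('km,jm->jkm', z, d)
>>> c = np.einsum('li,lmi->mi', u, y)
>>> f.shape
(7, 23)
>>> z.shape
(29, 19)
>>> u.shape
(7, 13)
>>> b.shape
(13, 7)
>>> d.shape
(7, 19)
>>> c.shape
(23, 13)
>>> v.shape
(23, 5, 19, 7)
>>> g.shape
(7, 29, 19)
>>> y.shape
(7, 23, 13)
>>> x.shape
(19, 19)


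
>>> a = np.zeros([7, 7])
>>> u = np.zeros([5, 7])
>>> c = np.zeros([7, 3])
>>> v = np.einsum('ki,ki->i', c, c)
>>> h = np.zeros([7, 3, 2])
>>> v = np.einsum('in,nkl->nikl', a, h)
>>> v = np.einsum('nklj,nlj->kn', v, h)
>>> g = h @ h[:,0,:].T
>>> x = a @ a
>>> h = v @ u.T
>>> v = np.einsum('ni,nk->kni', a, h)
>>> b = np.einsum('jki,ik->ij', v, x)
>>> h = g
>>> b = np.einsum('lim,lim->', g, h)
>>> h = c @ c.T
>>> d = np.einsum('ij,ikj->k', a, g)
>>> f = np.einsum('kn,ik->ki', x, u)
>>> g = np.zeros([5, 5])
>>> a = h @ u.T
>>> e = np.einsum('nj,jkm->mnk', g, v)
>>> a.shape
(7, 5)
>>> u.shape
(5, 7)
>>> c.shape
(7, 3)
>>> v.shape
(5, 7, 7)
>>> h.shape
(7, 7)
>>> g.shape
(5, 5)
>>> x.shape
(7, 7)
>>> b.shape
()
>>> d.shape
(3,)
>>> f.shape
(7, 5)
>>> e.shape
(7, 5, 7)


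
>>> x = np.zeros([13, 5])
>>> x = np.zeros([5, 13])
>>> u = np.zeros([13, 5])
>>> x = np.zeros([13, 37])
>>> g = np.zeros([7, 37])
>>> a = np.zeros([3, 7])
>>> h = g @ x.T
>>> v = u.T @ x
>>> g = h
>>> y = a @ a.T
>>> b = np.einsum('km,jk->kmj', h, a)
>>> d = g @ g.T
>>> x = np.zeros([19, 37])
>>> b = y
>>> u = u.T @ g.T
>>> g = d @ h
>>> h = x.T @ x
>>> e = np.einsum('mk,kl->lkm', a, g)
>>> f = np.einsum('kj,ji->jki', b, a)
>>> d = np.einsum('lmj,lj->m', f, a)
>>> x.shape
(19, 37)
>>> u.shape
(5, 7)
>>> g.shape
(7, 13)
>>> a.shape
(3, 7)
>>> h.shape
(37, 37)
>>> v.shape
(5, 37)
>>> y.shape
(3, 3)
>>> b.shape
(3, 3)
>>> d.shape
(3,)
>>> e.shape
(13, 7, 3)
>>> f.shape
(3, 3, 7)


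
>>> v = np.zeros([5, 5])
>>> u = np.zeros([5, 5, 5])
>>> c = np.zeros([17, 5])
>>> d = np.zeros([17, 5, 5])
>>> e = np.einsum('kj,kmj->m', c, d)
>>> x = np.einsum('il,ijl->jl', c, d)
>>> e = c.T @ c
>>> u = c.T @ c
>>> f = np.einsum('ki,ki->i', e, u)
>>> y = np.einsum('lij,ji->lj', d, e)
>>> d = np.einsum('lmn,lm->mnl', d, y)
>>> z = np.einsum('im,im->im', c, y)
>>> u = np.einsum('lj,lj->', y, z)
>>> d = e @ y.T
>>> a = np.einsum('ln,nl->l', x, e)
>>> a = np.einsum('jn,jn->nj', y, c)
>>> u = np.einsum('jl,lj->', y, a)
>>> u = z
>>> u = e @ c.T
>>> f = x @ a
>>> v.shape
(5, 5)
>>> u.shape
(5, 17)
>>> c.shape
(17, 5)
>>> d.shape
(5, 17)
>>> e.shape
(5, 5)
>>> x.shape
(5, 5)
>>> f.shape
(5, 17)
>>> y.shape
(17, 5)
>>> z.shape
(17, 5)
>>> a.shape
(5, 17)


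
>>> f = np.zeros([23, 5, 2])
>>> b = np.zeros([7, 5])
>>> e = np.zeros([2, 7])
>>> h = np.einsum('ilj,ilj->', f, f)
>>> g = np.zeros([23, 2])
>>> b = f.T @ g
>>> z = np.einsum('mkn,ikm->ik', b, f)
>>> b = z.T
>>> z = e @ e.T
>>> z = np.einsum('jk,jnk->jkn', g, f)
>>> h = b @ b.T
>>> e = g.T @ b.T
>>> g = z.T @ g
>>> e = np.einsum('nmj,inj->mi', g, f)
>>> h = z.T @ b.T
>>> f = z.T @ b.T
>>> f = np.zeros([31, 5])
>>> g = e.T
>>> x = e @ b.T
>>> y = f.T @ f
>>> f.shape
(31, 5)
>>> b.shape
(5, 23)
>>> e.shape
(2, 23)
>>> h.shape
(5, 2, 5)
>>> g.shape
(23, 2)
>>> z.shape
(23, 2, 5)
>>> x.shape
(2, 5)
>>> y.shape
(5, 5)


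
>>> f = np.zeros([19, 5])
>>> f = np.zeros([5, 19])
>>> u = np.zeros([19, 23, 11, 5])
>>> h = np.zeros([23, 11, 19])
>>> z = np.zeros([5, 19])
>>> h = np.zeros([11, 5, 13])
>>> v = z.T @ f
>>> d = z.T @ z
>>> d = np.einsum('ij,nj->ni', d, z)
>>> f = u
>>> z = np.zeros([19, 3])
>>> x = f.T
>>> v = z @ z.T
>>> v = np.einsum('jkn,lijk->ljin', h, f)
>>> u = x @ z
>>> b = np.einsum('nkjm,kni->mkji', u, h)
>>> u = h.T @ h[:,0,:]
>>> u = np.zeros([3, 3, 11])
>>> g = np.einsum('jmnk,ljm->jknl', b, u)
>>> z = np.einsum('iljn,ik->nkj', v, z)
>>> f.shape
(19, 23, 11, 5)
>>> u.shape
(3, 3, 11)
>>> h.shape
(11, 5, 13)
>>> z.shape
(13, 3, 23)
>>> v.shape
(19, 11, 23, 13)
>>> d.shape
(5, 19)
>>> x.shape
(5, 11, 23, 19)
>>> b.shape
(3, 11, 23, 13)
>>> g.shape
(3, 13, 23, 3)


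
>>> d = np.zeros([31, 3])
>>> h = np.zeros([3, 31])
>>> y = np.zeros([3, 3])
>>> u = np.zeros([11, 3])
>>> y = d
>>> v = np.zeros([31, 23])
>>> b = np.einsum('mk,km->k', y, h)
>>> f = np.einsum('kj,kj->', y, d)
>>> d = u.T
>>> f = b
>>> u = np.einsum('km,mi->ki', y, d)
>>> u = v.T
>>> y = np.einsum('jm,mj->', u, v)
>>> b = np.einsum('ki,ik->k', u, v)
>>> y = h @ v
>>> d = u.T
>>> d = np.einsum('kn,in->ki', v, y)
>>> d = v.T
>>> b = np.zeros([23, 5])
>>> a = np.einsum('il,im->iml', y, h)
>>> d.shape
(23, 31)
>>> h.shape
(3, 31)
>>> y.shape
(3, 23)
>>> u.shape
(23, 31)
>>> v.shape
(31, 23)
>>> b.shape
(23, 5)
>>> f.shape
(3,)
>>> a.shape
(3, 31, 23)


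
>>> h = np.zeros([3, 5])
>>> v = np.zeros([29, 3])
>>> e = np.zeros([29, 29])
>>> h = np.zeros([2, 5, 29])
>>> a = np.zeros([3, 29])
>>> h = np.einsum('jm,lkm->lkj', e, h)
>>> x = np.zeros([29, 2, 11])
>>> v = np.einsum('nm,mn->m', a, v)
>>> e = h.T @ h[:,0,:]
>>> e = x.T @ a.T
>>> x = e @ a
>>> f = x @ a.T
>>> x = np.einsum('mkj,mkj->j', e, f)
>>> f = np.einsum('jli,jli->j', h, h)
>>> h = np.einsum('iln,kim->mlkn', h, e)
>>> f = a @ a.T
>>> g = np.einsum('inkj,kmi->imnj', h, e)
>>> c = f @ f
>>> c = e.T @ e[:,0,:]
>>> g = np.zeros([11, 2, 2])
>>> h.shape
(3, 5, 11, 29)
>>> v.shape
(29,)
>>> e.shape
(11, 2, 3)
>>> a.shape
(3, 29)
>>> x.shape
(3,)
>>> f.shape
(3, 3)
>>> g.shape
(11, 2, 2)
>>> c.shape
(3, 2, 3)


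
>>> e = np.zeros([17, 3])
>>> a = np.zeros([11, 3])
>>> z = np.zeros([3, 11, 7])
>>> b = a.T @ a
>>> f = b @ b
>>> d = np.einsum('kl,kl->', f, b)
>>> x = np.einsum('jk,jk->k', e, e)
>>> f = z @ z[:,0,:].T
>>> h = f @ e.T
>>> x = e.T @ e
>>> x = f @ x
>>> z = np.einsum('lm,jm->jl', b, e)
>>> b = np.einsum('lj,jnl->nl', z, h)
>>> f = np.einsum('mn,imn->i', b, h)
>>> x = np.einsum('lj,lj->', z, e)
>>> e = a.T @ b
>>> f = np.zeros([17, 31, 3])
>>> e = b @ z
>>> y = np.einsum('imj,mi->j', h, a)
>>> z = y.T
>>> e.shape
(11, 3)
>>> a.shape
(11, 3)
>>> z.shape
(17,)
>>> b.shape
(11, 17)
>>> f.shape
(17, 31, 3)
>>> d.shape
()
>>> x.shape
()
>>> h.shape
(3, 11, 17)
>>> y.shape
(17,)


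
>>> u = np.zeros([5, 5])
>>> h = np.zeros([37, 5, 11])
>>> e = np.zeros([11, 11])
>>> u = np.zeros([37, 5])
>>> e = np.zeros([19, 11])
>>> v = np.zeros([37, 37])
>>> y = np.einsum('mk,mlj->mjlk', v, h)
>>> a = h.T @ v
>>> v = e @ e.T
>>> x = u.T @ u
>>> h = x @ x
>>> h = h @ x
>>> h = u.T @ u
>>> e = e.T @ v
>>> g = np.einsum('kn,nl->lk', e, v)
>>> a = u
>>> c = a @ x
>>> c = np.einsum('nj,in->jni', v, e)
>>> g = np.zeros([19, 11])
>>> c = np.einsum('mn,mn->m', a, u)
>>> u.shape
(37, 5)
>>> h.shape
(5, 5)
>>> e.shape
(11, 19)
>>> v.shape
(19, 19)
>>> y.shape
(37, 11, 5, 37)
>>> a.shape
(37, 5)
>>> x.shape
(5, 5)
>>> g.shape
(19, 11)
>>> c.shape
(37,)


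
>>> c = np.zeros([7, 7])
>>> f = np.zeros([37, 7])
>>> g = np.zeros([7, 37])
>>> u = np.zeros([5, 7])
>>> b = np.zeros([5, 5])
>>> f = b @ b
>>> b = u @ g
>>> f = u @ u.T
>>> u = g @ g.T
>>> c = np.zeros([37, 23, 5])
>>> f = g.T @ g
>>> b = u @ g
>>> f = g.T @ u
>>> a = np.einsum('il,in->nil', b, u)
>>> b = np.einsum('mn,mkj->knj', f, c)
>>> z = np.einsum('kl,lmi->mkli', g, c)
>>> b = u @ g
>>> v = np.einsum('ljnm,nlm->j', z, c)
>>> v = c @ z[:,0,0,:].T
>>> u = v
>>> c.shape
(37, 23, 5)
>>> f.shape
(37, 7)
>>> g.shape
(7, 37)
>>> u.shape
(37, 23, 23)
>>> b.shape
(7, 37)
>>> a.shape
(7, 7, 37)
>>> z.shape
(23, 7, 37, 5)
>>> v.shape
(37, 23, 23)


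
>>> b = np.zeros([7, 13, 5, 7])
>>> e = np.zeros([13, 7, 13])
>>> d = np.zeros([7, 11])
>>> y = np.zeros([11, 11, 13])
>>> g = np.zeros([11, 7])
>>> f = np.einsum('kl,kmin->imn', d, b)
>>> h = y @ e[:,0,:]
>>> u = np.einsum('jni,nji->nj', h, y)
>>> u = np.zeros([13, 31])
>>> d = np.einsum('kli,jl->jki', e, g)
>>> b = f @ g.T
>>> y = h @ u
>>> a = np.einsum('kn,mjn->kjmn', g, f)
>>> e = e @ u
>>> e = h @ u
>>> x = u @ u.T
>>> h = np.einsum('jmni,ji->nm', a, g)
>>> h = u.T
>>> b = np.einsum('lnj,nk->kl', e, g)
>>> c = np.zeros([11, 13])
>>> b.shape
(7, 11)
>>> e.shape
(11, 11, 31)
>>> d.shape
(11, 13, 13)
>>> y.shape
(11, 11, 31)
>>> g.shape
(11, 7)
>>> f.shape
(5, 13, 7)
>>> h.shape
(31, 13)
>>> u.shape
(13, 31)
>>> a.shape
(11, 13, 5, 7)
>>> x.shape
(13, 13)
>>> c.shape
(11, 13)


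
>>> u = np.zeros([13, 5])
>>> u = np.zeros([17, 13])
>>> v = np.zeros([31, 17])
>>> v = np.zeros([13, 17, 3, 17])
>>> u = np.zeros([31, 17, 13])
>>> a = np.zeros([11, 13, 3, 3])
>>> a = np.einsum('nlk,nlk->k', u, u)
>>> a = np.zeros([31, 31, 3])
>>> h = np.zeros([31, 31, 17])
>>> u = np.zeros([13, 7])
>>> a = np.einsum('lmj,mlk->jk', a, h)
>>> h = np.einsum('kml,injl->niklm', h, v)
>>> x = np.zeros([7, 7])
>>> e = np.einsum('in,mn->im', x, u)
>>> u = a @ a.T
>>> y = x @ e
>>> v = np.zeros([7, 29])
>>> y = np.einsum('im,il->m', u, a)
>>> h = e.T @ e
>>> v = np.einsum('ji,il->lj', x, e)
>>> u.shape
(3, 3)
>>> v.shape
(13, 7)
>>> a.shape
(3, 17)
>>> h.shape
(13, 13)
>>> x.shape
(7, 7)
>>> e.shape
(7, 13)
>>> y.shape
(3,)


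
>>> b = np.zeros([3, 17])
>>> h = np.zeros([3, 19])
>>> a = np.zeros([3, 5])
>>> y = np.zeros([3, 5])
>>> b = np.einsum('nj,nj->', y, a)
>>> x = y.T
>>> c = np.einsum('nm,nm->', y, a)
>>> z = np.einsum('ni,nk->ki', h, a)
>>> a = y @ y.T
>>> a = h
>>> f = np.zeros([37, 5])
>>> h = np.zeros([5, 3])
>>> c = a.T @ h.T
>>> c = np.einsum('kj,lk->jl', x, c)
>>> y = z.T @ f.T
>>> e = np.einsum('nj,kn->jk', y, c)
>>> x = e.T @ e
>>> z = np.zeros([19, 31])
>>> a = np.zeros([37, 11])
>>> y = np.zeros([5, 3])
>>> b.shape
()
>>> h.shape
(5, 3)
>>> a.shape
(37, 11)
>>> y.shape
(5, 3)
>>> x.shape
(3, 3)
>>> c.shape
(3, 19)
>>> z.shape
(19, 31)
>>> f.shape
(37, 5)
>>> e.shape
(37, 3)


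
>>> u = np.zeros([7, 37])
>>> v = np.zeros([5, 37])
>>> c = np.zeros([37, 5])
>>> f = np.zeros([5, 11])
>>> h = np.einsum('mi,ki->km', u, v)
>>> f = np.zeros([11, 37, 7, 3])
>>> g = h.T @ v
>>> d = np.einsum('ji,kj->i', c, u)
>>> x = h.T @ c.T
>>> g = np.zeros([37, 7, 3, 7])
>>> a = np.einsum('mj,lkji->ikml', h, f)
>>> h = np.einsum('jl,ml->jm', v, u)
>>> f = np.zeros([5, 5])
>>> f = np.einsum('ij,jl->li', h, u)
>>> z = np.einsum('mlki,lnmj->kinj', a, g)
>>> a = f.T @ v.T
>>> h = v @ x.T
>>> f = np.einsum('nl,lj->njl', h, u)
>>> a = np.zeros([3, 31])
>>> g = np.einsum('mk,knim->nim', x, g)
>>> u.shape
(7, 37)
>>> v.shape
(5, 37)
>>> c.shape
(37, 5)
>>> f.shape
(5, 37, 7)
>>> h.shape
(5, 7)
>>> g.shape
(7, 3, 7)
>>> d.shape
(5,)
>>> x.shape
(7, 37)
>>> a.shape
(3, 31)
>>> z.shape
(5, 11, 7, 7)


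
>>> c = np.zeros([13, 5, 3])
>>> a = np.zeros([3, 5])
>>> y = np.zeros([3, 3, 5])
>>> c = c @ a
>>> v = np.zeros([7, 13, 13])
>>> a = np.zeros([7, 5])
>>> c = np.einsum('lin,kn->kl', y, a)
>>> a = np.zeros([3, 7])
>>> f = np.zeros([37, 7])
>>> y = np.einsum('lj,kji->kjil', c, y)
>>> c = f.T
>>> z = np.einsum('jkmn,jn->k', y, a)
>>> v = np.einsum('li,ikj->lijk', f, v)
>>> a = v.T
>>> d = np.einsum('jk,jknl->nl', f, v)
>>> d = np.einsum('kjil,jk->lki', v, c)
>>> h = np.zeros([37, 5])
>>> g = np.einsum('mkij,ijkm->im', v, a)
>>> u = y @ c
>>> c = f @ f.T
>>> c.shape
(37, 37)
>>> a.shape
(13, 13, 7, 37)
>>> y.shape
(3, 3, 5, 7)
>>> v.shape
(37, 7, 13, 13)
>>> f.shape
(37, 7)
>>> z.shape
(3,)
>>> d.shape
(13, 37, 13)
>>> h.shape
(37, 5)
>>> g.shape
(13, 37)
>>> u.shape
(3, 3, 5, 37)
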